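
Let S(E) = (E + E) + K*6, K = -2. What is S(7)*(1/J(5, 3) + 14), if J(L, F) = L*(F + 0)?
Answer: 422/15 ≈ 28.133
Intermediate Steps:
J(L, F) = F*L (J(L, F) = L*F = F*L)
S(E) = -12 + 2*E (S(E) = (E + E) - 2*6 = 2*E - 12 = -12 + 2*E)
S(7)*(1/J(5, 3) + 14) = (-12 + 2*7)*(1/(3*5) + 14) = (-12 + 14)*(1/15 + 14) = 2*(1/15 + 14) = 2*(211/15) = 422/15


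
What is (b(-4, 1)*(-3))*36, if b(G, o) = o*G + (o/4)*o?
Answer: 405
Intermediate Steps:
b(G, o) = o²/4 + G*o (b(G, o) = G*o + (o*(¼))*o = G*o + (o/4)*o = G*o + o²/4 = o²/4 + G*o)
(b(-4, 1)*(-3))*36 = (((¼)*1*(1 + 4*(-4)))*(-3))*36 = (((¼)*1*(1 - 16))*(-3))*36 = (((¼)*1*(-15))*(-3))*36 = -15/4*(-3)*36 = (45/4)*36 = 405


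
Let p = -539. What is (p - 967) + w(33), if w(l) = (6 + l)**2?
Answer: 15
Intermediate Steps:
(p - 967) + w(33) = (-539 - 967) + (6 + 33)**2 = -1506 + 39**2 = -1506 + 1521 = 15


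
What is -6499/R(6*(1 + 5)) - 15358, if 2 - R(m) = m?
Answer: -515673/34 ≈ -15167.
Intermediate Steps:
R(m) = 2 - m
-6499/R(6*(1 + 5)) - 15358 = -6499/(2 - 6*(1 + 5)) - 15358 = -6499/(2 - 6*6) - 15358 = -6499/(2 - 1*36) - 15358 = -6499/(2 - 36) - 15358 = -6499/(-34) - 15358 = -6499*(-1/34) - 15358 = 6499/34 - 15358 = -515673/34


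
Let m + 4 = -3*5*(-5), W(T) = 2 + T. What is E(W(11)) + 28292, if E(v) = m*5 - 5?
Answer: 28642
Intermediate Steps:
m = 71 (m = -4 - 3*5*(-5) = -4 - 15*(-5) = -4 + 75 = 71)
E(v) = 350 (E(v) = 71*5 - 5 = 355 - 5 = 350)
E(W(11)) + 28292 = 350 + 28292 = 28642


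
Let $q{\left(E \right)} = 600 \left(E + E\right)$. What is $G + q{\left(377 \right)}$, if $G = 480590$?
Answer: $932990$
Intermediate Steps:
$q{\left(E \right)} = 1200 E$ ($q{\left(E \right)} = 600 \cdot 2 E = 1200 E$)
$G + q{\left(377 \right)} = 480590 + 1200 \cdot 377 = 480590 + 452400 = 932990$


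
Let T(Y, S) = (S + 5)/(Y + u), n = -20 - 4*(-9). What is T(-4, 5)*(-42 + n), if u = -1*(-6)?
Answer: -130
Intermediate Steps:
u = 6
n = 16 (n = -20 - 1*(-36) = -20 + 36 = 16)
T(Y, S) = (5 + S)/(6 + Y) (T(Y, S) = (S + 5)/(Y + 6) = (5 + S)/(6 + Y))
T(-4, 5)*(-42 + n) = ((5 + 5)/(6 - 4))*(-42 + 16) = (10/2)*(-26) = ((½)*10)*(-26) = 5*(-26) = -130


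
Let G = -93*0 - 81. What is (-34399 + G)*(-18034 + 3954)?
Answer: 485478400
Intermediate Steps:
G = -81 (G = 0 - 81 = -81)
(-34399 + G)*(-18034 + 3954) = (-34399 - 81)*(-18034 + 3954) = -34480*(-14080) = 485478400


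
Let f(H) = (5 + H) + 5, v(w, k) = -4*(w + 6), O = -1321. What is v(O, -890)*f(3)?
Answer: 68380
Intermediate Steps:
v(w, k) = -24 - 4*w (v(w, k) = -4*(6 + w) = -24 - 4*w)
f(H) = 10 + H
v(O, -890)*f(3) = (-24 - 4*(-1321))*(10 + 3) = (-24 + 5284)*13 = 5260*13 = 68380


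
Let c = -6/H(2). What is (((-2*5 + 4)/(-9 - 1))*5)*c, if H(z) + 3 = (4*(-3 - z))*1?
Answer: 18/23 ≈ 0.78261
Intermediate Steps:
H(z) = -15 - 4*z (H(z) = -3 + (4*(-3 - z))*1 = -3 + (-12 - 4*z)*1 = -3 + (-12 - 4*z) = -15 - 4*z)
c = 6/23 (c = -6/(-15 - 4*2) = -6/(-15 - 8) = -6/(-23) = -6*(-1/23) = 6/23 ≈ 0.26087)
(((-2*5 + 4)/(-9 - 1))*5)*c = (((-2*5 + 4)/(-9 - 1))*5)*(6/23) = (((-10 + 4)/(-10))*5)*(6/23) = (-6*(-1/10)*5)*(6/23) = ((3/5)*5)*(6/23) = 3*(6/23) = 18/23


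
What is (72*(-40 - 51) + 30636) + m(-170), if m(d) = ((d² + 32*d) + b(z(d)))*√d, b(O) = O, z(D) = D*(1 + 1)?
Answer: 24084 + 23120*I*√170 ≈ 24084.0 + 3.0145e+5*I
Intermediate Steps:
z(D) = 2*D (z(D) = D*2 = 2*D)
m(d) = √d*(d² + 34*d) (m(d) = ((d² + 32*d) + 2*d)*√d = (d² + 34*d)*√d = √d*(d² + 34*d))
(72*(-40 - 51) + 30636) + m(-170) = (72*(-40 - 51) + 30636) + (-170)^(3/2)*(34 - 170) = (72*(-91) + 30636) - 170*I*√170*(-136) = (-6552 + 30636) + 23120*I*√170 = 24084 + 23120*I*√170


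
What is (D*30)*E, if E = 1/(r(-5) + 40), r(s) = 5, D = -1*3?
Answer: -2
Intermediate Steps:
D = -3
E = 1/45 (E = 1/(5 + 40) = 1/45 ≈ 0.022222)
(D*30)*E = -3*30*(1/45) = -90*1/45 = -2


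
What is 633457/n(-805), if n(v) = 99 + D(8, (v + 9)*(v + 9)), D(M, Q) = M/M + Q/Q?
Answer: 633457/101 ≈ 6271.9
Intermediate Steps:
D(M, Q) = 2 (D(M, Q) = 1 + 1 = 2)
n(v) = 101 (n(v) = 99 + 2 = 101)
633457/n(-805) = 633457/101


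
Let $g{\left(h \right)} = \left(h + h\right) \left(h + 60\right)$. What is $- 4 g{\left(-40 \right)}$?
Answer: $6400$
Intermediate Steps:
$g{\left(h \right)} = 2 h \left(60 + h\right)$
$- 4 g{\left(-40 \right)} = - 4 \cdot 2 \left(-40\right) \left(60 - 40\right) = - 4 \cdot 2 \left(-40\right) 20 = \left(-4\right) \left(-1600\right) = 6400$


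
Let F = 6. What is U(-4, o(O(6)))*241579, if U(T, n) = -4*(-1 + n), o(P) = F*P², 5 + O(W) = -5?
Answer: -578823284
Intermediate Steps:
O(W) = -10 (O(W) = -5 - 5 = -10)
o(P) = 6*P²
U(T, n) = 4 - 4*n
U(-4, o(O(6)))*241579 = (4 - 24*(-10)²)*241579 = (4 - 24*100)*241579 = (4 - 4*600)*241579 = (4 - 2400)*241579 = -2396*241579 = -578823284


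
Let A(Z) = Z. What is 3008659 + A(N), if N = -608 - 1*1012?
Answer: 3007039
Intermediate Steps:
N = -1620 (N = -608 - 1012 = -1620)
3008659 + A(N) = 3008659 - 1620 = 3007039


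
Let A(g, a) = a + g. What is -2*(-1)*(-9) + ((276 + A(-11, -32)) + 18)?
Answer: 233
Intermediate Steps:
-2*(-1)*(-9) + ((276 + A(-11, -32)) + 18) = -2*(-1)*(-9) + ((276 + (-32 - 11)) + 18) = 2*(-9) + ((276 - 43) + 18) = -18 + (233 + 18) = -18 + 251 = 233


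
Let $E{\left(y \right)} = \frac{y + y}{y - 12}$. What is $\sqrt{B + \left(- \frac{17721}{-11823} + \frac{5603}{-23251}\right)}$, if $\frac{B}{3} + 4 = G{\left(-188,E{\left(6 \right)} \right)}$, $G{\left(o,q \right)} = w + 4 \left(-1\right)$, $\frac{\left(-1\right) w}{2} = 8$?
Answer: $\frac{i \sqrt{593983275736179938}}{91632191} \approx 8.4108 i$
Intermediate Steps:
$w = -16$ ($w = \left(-2\right) 8 = -16$)
$E{\left(y \right)} = \frac{2 y}{-12 + y}$
$G{\left(o,q \right)} = -20$ ($G{\left(o,q \right)} = -16 + 4 \left(-1\right) = -16 - 4 = -20$)
$B = -72$ ($B = -12 + 3 \left(-20\right) = -12 - 60 = -72$)
$\sqrt{B + \left(- \frac{17721}{-11823} + \frac{5603}{-23251}\right)} = \sqrt{-72 + \left(- \frac{17721}{-11823} + \frac{5603}{-23251}\right)} = \sqrt{-72 + \left(\left(-17721\right) \left(- \frac{1}{11823}\right) + 5603 \left(- \frac{1}{23251}\right)\right)} = \sqrt{-72 + \left(\frac{5907}{3941} - \frac{5603}{23251}\right)} = \sqrt{-72 + \frac{115262234}{91632191}} = \sqrt{- \frac{6482255518}{91632191}} = \frac{i \sqrt{593983275736179938}}{91632191}$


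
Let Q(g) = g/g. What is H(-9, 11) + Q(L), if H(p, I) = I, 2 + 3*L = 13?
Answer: 12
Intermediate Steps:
L = 11/3 (L = -⅔ + (⅓)*13 = -⅔ + 13/3 = 11/3 ≈ 3.6667)
Q(g) = 1
H(-9, 11) + Q(L) = 11 + 1 = 12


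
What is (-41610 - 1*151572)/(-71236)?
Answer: 8781/3238 ≈ 2.7119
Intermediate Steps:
(-41610 - 1*151572)/(-71236) = (-41610 - 151572)*(-1/71236) = -193182*(-1/71236) = 8781/3238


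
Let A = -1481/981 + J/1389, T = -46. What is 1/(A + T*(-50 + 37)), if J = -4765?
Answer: 454203/269369536 ≈ 0.0016862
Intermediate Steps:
A = -2243858/454203 (A = -1481/981 - 4765/1389 = -2243858/454203 ≈ -4.9402)
1/(A + T*(-50 + 37)) = 1/(-2243858/454203 - 46*(-50 + 37)) = 1/(-2243858/454203 - 46*(-13)) = 1/(-2243858/454203 + 598) = 1/(269369536/454203) = 454203/269369536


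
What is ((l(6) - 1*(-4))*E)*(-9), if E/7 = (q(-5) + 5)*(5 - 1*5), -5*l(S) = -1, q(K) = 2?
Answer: 0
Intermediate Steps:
l(S) = 1/5 (l(S) = -1/5*(-1) = 1/5)
E = 0 (E = 7*((2 + 5)*(5 - 1*5)) = 7*(7*(5 - 5)) = 7*(7*0) = 7*0 = 0)
((l(6) - 1*(-4))*E)*(-9) = ((1/5 - 1*(-4))*0)*(-9) = ((1/5 + 4)*0)*(-9) = ((21/5)*0)*(-9) = 0*(-9) = 0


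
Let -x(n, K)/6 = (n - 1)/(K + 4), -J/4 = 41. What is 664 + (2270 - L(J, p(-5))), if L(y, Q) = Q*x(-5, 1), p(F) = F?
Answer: 2970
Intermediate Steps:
J = -164 (J = -4*41 = -164)
x(n, K) = -6*(-1 + n)/(4 + K) (x(n, K) = -6*(n - 1)/(K + 4) = -6*(-1 + n)/(4 + K))
L(y, Q) = 36*Q/5 (L(y, Q) = Q*(6*(1 - 1*(-5))/(4 + 1)) = Q*(6*(1 + 5)/5) = Q*(6*(1/5)*6) = Q*(36/5) = 36*Q/5)
664 + (2270 - L(J, p(-5))) = 664 + (2270 - 36*(-5)/5) = 664 + (2270 - 1*(-36)) = 664 + (2270 + 36) = 664 + 2306 = 2970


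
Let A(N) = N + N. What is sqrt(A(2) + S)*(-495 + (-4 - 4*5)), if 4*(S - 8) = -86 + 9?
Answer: -519*I*sqrt(29)/2 ≈ -1397.5*I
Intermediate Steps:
A(N) = 2*N
S = -45/4 (S = 8 + (-86 + 9)/4 = 8 + (1/4)*(-77) = 8 - 77/4 = -45/4 ≈ -11.250)
sqrt(A(2) + S)*(-495 + (-4 - 4*5)) = sqrt(2*2 - 45/4)*(-495 + (-4 - 4*5)) = sqrt(4 - 45/4)*(-495 + (-4 - 20)) = sqrt(-29/4)*(-495 - 24) = (I*sqrt(29)/2)*(-519) = -519*I*sqrt(29)/2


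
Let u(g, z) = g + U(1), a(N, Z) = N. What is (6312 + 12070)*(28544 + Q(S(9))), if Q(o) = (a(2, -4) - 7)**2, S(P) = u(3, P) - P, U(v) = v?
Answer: 525155358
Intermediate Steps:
u(g, z) = 1 + g (u(g, z) = g + 1 = 1 + g)
S(P) = 4 - P (S(P) = (1 + 3) - P = 4 - P)
Q(o) = 25 (Q(o) = (2 - 7)**2 = (-5)**2 = 25)
(6312 + 12070)*(28544 + Q(S(9))) = (6312 + 12070)*(28544 + 25) = 18382*28569 = 525155358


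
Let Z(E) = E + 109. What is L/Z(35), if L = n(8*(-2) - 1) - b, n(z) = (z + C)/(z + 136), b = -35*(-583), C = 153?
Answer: -47609/336 ≈ -141.69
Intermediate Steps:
Z(E) = 109 + E
b = 20405
n(z) = (153 + z)/(136 + z) (n(z) = (z + 153)/(z + 136) = (153 + z)/(136 + z))
L = -142827/7 (L = (153 + (8*(-2) - 1))/(136 + (8*(-2) - 1)) - 1*20405 = (153 + (-16 - 1))/(136 + (-16 - 1)) - 20405 = (153 - 17)/(136 - 17) - 20405 = 136/119 - 20405 = (1/119)*136 - 20405 = 8/7 - 20405 = -142827/7 ≈ -20404.)
L/Z(35) = -142827/(7*(109 + 35)) = -142827/7/144 = -142827/7*1/144 = -47609/336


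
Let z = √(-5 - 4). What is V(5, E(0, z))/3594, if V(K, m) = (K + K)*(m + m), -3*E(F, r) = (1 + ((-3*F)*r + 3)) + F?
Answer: -40/5391 ≈ -0.0074198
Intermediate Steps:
z = 3*I (z = √(-9) = 3*I ≈ 3.0*I)
E(F, r) = -4/3 - F/3 + F*r (E(F, r) = -((1 + ((-3*F)*r + 3)) + F)/3 = -((1 + (-3*F*r + 3)) + F)/3 = -((1 + (3 - 3*F*r)) + F)/3 = -((4 - 3*F*r) + F)/3 = -(4 + F - 3*F*r)/3 = -4/3 - F/3 + F*r)
V(K, m) = 4*K*m (V(K, m) = (2*K)*(2*m) = 4*K*m)
V(5, E(0, z))/3594 = (4*5*(-4/3 - ⅓*0 + 0*(3*I)))/3594 = (4*5*(-4/3 + 0 + 0))*(1/3594) = (4*5*(-4/3))*(1/3594) = -80/3*1/3594 = -40/5391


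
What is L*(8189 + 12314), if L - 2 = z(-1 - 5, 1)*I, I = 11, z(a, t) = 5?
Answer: 1168671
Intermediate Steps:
L = 57 (L = 2 + 5*11 = 2 + 55 = 57)
L*(8189 + 12314) = 57*(8189 + 12314) = 57*20503 = 1168671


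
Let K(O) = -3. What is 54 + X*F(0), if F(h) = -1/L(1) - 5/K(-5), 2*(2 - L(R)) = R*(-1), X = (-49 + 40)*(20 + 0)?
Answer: -174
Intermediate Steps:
X = -180 (X = -9*20 = -180)
L(R) = 2 + R/2 (L(R) = 2 - R*(-1)/2 = 2 - (-1)*R/2 = 2 + R/2)
F(h) = 19/15 (F(h) = -1/(2 + (½)*1) - 5/(-3) = -1/(2 + ½) - 5*(-⅓) = -1/5/2 + 5/3 = -1*⅖ + 5/3 = -⅖ + 5/3 = 19/15)
54 + X*F(0) = 54 - 180*19/15 = 54 - 228 = -174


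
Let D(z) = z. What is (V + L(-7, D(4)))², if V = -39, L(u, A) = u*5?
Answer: 5476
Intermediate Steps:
L(u, A) = 5*u
(V + L(-7, D(4)))² = (-39 + 5*(-7))² = (-39 - 35)² = (-74)² = 5476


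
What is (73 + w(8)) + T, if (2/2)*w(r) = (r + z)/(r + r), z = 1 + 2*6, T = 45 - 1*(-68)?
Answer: 2997/16 ≈ 187.31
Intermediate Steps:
T = 113 (T = 45 + 68 = 113)
z = 13 (z = 1 + 12 = 13)
w(r) = (13 + r)/(2*r) (w(r) = (r + 13)/(r + r) = (13 + r)/((2*r)) = (13 + r)*(1/(2*r)) = (13 + r)/(2*r))
(73 + w(8)) + T = (73 + (1/2)*(13 + 8)/8) + 113 = (73 + (1/2)*(1/8)*21) + 113 = (73 + 21/16) + 113 = 1189/16 + 113 = 2997/16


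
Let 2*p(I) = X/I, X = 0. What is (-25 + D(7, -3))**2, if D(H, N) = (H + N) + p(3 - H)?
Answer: 441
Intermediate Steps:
p(I) = 0 (p(I) = (0/I)/2 = (1/2)*0 = 0)
D(H, N) = H + N (D(H, N) = (H + N) + 0 = H + N)
(-25 + D(7, -3))**2 = (-25 + (7 - 3))**2 = (-25 + 4)**2 = (-21)**2 = 441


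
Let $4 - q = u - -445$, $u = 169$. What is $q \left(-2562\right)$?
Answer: $1562820$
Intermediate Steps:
$q = -610$ ($q = 4 - \left(169 - -445\right) = 4 - \left(169 + 445\right) = 4 - 614 = -610$)
$q \left(-2562\right) = \left(-610\right) \left(-2562\right) = 1562820$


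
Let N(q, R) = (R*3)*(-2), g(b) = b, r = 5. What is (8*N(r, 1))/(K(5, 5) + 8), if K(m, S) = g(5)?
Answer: -48/13 ≈ -3.6923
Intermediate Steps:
N(q, R) = -6*R (N(q, R) = (3*R)*(-2) = -6*R)
K(m, S) = 5
(8*N(r, 1))/(K(5, 5) + 8) = (8*(-6*1))/(5 + 8) = (8*(-6))/13 = -48*1/13 = -48/13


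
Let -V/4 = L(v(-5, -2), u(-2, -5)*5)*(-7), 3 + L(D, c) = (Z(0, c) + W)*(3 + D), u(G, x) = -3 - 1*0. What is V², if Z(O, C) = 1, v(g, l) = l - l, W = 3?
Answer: 63504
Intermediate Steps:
v(g, l) = 0
u(G, x) = -3 (u(G, x) = -3 + 0 = -3)
L(D, c) = 9 + 4*D (L(D, c) = -3 + (1 + 3)*(3 + D) = -3 + 4*(3 + D) = -3 + (12 + 4*D) = 9 + 4*D)
V = 252 (V = -4*(9 + 4*0)*(-7) = -4*(9 + 0)*(-7) = -36*(-7) = -4*(-63) = 252)
V² = 252² = 63504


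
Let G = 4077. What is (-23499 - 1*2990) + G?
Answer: -22412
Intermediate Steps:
(-23499 - 1*2990) + G = (-23499 - 1*2990) + 4077 = (-23499 - 2990) + 4077 = -26489 + 4077 = -22412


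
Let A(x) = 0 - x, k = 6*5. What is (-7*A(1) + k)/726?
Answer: 37/726 ≈ 0.050964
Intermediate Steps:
k = 30
A(x) = -x
(-7*A(1) + k)/726 = (-(-7) + 30)/726 = (-7*(-1) + 30)*(1/726) = (7 + 30)*(1/726) = 37*(1/726) = 37/726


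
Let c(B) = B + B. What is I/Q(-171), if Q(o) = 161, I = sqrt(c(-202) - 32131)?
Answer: 3*I*sqrt(3615)/161 ≈ 1.1203*I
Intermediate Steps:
c(B) = 2*B
I = 3*I*sqrt(3615) (I = sqrt(2*(-202) - 32131) = sqrt(-404 - 32131) = sqrt(-32535) = 3*I*sqrt(3615) ≈ 180.37*I)
I/Q(-171) = (3*I*sqrt(3615))/161 = (3*I*sqrt(3615))*(1/161) = 3*I*sqrt(3615)/161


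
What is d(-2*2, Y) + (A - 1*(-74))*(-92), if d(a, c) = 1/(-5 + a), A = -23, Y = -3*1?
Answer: -42229/9 ≈ -4692.1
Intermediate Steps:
Y = -3
d(-2*2, Y) + (A - 1*(-74))*(-92) = 1/(-5 - 2*2) + (-23 - 1*(-74))*(-92) = 1/(-5 - 4) + (-23 + 74)*(-92) = 1/(-9) + 51*(-92) = -⅑ - 4692 = -42229/9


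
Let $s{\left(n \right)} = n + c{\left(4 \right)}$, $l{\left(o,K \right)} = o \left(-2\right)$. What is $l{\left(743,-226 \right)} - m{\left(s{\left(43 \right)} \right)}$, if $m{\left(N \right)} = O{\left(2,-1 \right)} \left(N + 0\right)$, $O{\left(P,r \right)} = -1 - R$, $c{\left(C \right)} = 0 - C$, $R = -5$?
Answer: $-1642$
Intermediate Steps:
$c{\left(C \right)} = - C$
$l{\left(o,K \right)} = - 2 o$
$O{\left(P,r \right)} = 4$ ($O{\left(P,r \right)} = -1 - -5 = -1 + 5 = 4$)
$s{\left(n \right)} = -4 + n$ ($s{\left(n \right)} = n - 4 = -4 + n$)
$m{\left(N \right)} = 4 N$ ($m{\left(N \right)} = 4 \left(N + 0\right) = 4 N$)
$l{\left(743,-226 \right)} - m{\left(s{\left(43 \right)} \right)} = \left(-2\right) 743 - 4 \left(-4 + 43\right) = -1486 - 4 \cdot 39 = -1486 - 156 = -1642$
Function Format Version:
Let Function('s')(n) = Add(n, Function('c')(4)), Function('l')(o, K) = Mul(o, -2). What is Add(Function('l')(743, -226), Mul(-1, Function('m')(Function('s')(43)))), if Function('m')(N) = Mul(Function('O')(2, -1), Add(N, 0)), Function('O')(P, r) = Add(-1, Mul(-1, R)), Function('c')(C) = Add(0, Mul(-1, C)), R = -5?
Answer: -1642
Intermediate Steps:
Function('c')(C) = Mul(-1, C)
Function('l')(o, K) = Mul(-2, o)
Function('O')(P, r) = 4 (Function('O')(P, r) = Add(-1, Mul(-1, -5)) = Add(-1, 5) = 4)
Function('s')(n) = Add(-4, n) (Function('s')(n) = Add(n, Mul(-1, 4)) = Add(n, -4) = Add(-4, n))
Function('m')(N) = Mul(4, N) (Function('m')(N) = Mul(4, Add(N, 0)) = Mul(4, N))
Add(Function('l')(743, -226), Mul(-1, Function('m')(Function('s')(43)))) = Add(Mul(-2, 743), Mul(-1, Mul(4, Add(-4, 43)))) = Add(-1486, Mul(-1, Mul(4, 39))) = Add(-1486, Mul(-1, 156)) = Add(-1486, -156) = -1642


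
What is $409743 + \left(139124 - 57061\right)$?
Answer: $491806$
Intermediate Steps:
$409743 + \left(139124 - 57061\right) = 409743 + 82063 = 491806$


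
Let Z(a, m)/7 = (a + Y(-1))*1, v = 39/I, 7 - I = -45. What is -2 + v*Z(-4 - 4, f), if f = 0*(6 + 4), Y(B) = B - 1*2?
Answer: -239/4 ≈ -59.750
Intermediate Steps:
Y(B) = -2 + B (Y(B) = B - 2 = -2 + B)
I = 52 (I = 7 - 1*(-45) = 7 + 45 = 52)
f = 0 (f = 0*10 = 0)
v = ¾ (v = 39/52 = 39*(1/52) = ¾ ≈ 0.75000)
Z(a, m) = -21 + 7*a (Z(a, m) = 7*((a + (-2 - 1))*1) = 7*((a - 3)*1) = 7*((-3 + a)*1) = 7*(-3 + a) = -21 + 7*a)
-2 + v*Z(-4 - 4, f) = -2 + 3*(-21 + 7*(-4 - 4))/4 = -2 + 3*(-21 + 7*(-8))/4 = -2 + 3*(-21 - 56)/4 = -2 + (¾)*(-77) = -2 - 231/4 = -239/4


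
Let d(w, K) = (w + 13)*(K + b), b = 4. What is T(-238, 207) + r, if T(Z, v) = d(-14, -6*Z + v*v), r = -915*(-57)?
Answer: 7874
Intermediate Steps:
r = 52155
d(w, K) = (4 + K)*(13 + w) (d(w, K) = (w + 13)*(K + 4) = (13 + w)*(4 + K) = (4 + K)*(13 + w))
T(Z, v) = -4 - v**2 + 6*Z (T(Z, v) = 52 + 4*(-14) + 13*(-6*Z + v*v) + (-6*Z + v*v)*(-14) = 52 - 56 + 13*(-6*Z + v**2) + (-6*Z + v**2)*(-14) = 52 - 56 + 13*(v**2 - 6*Z) + (v**2 - 6*Z)*(-14) = 52 - 56 + (-78*Z + 13*v**2) + (-14*v**2 + 84*Z) = -4 - v**2 + 6*Z)
T(-238, 207) + r = (-4 - 1*207**2 + 6*(-238)) + 52155 = (-4 - 1*42849 - 1428) + 52155 = (-4 - 42849 - 1428) + 52155 = -44281 + 52155 = 7874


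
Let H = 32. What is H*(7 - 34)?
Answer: -864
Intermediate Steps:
H*(7 - 34) = 32*(7 - 34) = 32*(-27) = -864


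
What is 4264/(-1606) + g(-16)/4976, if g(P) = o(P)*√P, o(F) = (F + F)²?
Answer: -2132/803 + 256*I/311 ≈ -2.655 + 0.82315*I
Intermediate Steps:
o(F) = 4*F² (o(F) = (2*F)² = 4*F²)
g(P) = 4*P^(5/2) (g(P) = (4*P²)*√P = 4*P^(5/2))
4264/(-1606) + g(-16)/4976 = 4264/(-1606) + (4*(-16)^(5/2))/4976 = 4264*(-1/1606) + (4*(1024*I))*(1/4976) = -2132/803 + (4096*I)*(1/4976) = -2132/803 + 256*I/311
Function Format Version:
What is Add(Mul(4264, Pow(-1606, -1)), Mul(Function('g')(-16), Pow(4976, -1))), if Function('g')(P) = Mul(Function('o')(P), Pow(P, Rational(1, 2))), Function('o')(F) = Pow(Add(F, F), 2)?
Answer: Add(Rational(-2132, 803), Mul(Rational(256, 311), I)) ≈ Add(-2.6550, Mul(0.82315, I))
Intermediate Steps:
Function('o')(F) = Mul(4, Pow(F, 2)) (Function('o')(F) = Pow(Mul(2, F), 2) = Mul(4, Pow(F, 2)))
Function('g')(P) = Mul(4, Pow(P, Rational(5, 2))) (Function('g')(P) = Mul(Mul(4, Pow(P, 2)), Pow(P, Rational(1, 2))) = Mul(4, Pow(P, Rational(5, 2))))
Add(Mul(4264, Pow(-1606, -1)), Mul(Function('g')(-16), Pow(4976, -1))) = Add(Mul(4264, Pow(-1606, -1)), Mul(Mul(4, Pow(-16, Rational(5, 2))), Pow(4976, -1))) = Add(Mul(4264, Rational(-1, 1606)), Mul(Mul(4, Mul(1024, I)), Rational(1, 4976))) = Add(Rational(-2132, 803), Mul(Mul(4096, I), Rational(1, 4976))) = Add(Rational(-2132, 803), Mul(Rational(256, 311), I))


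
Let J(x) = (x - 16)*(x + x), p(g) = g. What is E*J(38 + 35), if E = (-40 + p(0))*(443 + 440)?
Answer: -293933040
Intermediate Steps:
J(x) = 2*x*(-16 + x) (J(x) = (-16 + x)*(2*x) = 2*x*(-16 + x))
E = -35320 (E = (-40 + 0)*(443 + 440) = -40*883 = -35320)
E*J(38 + 35) = -70640*(38 + 35)*(-16 + (38 + 35)) = -70640*73*(-16 + 73) = -70640*73*57 = -35320*8322 = -293933040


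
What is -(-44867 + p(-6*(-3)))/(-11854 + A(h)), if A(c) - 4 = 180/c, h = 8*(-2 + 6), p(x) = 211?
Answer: -357248/94755 ≈ -3.7702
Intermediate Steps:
h = 32 (h = 8*4 = 32)
A(c) = 4 + 180/c
-(-44867 + p(-6*(-3)))/(-11854 + A(h)) = -(-44867 + 211)/(-11854 + (4 + 180/32)) = -(-44656)/(-11854 + (4 + 180*(1/32))) = -(-44656)/(-11854 + (4 + 45/8)) = -(-44656)/(-11854 + 77/8) = -(-44656)/(-94755/8) = -(-44656)*(-8)/94755 = -1*357248/94755 = -357248/94755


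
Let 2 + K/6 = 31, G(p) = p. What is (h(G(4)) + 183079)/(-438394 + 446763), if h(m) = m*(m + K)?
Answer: 183791/8369 ≈ 21.961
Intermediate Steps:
K = 174 (K = -12 + 6*31 = -12 + 186 = 174)
h(m) = m*(174 + m) (h(m) = m*(m + 174) = m*(174 + m))
(h(G(4)) + 183079)/(-438394 + 446763) = (4*(174 + 4) + 183079)/(-438394 + 446763) = (4*178 + 183079)/8369 = (712 + 183079)*(1/8369) = 183791*(1/8369) = 183791/8369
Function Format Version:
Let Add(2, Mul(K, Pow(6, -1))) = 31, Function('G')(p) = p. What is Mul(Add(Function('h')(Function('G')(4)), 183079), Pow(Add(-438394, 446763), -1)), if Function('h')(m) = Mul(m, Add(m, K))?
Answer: Rational(183791, 8369) ≈ 21.961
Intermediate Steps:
K = 174 (K = Add(-12, Mul(6, 31)) = Add(-12, 186) = 174)
Function('h')(m) = Mul(m, Add(174, m)) (Function('h')(m) = Mul(m, Add(m, 174)) = Mul(m, Add(174, m)))
Mul(Add(Function('h')(Function('G')(4)), 183079), Pow(Add(-438394, 446763), -1)) = Mul(Add(Mul(4, Add(174, 4)), 183079), Pow(Add(-438394, 446763), -1)) = Mul(Add(Mul(4, 178), 183079), Pow(8369, -1)) = Mul(Add(712, 183079), Rational(1, 8369)) = Mul(183791, Rational(1, 8369)) = Rational(183791, 8369)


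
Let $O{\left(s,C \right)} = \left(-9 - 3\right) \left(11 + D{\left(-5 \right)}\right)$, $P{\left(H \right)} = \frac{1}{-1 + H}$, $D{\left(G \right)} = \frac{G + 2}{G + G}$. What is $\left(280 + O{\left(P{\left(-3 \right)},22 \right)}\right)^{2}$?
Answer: $\frac{521284}{25} \approx 20851.0$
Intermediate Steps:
$D{\left(G \right)} = \frac{2 + G}{2 G}$
$O{\left(s,C \right)} = - \frac{678}{5}$ ($O{\left(s,C \right)} = \left(-9 - 3\right) \left(11 + \frac{2 - 5}{2 \left(-5\right)}\right) = - 12 \left(11 + \frac{1}{2} \left(- \frac{1}{5}\right) \left(-3\right)\right) = - 12 \left(11 + \frac{3}{10}\right) = \left(-12\right) \frac{113}{10} = - \frac{678}{5}$)
$\left(280 + O{\left(P{\left(-3 \right)},22 \right)}\right)^{2} = \left(280 - \frac{678}{5}\right)^{2} = \left(\frac{722}{5}\right)^{2} = \frac{521284}{25}$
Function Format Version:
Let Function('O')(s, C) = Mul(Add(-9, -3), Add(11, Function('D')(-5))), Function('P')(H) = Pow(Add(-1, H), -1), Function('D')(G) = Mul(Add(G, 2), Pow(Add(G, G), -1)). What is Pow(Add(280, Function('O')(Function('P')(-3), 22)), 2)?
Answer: Rational(521284, 25) ≈ 20851.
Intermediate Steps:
Function('D')(G) = Mul(Rational(1, 2), Pow(G, -1), Add(2, G)) (Function('D')(G) = Mul(Add(2, G), Pow(Mul(2, G), -1)) = Mul(Add(2, G), Mul(Rational(1, 2), Pow(G, -1))) = Mul(Rational(1, 2), Pow(G, -1), Add(2, G)))
Function('O')(s, C) = Rational(-678, 5) (Function('O')(s, C) = Mul(Add(-9, -3), Add(11, Mul(Rational(1, 2), Pow(-5, -1), Add(2, -5)))) = Mul(-12, Add(11, Mul(Rational(1, 2), Rational(-1, 5), -3))) = Mul(-12, Add(11, Rational(3, 10))) = Mul(-12, Rational(113, 10)) = Rational(-678, 5))
Pow(Add(280, Function('O')(Function('P')(-3), 22)), 2) = Pow(Add(280, Rational(-678, 5)), 2) = Pow(Rational(722, 5), 2) = Rational(521284, 25)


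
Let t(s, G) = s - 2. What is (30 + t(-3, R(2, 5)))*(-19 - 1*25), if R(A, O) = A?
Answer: -1100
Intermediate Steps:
t(s, G) = -2 + s
(30 + t(-3, R(2, 5)))*(-19 - 1*25) = (30 + (-2 - 3))*(-19 - 1*25) = (30 - 5)*(-19 - 25) = 25*(-44) = -1100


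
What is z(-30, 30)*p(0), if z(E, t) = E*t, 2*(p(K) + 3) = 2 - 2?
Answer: 2700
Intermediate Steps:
p(K) = -3 (p(K) = -3 + (2 - 2)/2 = -3 + (1/2)*0 = -3 + 0 = -3)
z(-30, 30)*p(0) = -30*30*(-3) = -900*(-3) = 2700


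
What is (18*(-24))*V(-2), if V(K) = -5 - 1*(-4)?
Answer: 432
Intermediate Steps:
V(K) = -1 (V(K) = -5 + 4 = -1)
(18*(-24))*V(-2) = (18*(-24))*(-1) = -432*(-1) = 432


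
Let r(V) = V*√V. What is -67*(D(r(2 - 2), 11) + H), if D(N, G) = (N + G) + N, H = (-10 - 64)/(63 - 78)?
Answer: -16013/15 ≈ -1067.5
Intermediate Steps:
r(V) = V^(3/2)
H = 74/15 (H = -74/(-15) = -74*(-1/15) = 74/15 ≈ 4.9333)
D(N, G) = G + 2*N (D(N, G) = (G + N) + N = G + 2*N)
-67*(D(r(2 - 2), 11) + H) = -67*((11 + 2*(2 - 2)^(3/2)) + 74/15) = -67*((11 + 2*0^(3/2)) + 74/15) = -67*((11 + 2*0) + 74/15) = -67*((11 + 0) + 74/15) = -67*(11 + 74/15) = -67*239/15 = -16013/15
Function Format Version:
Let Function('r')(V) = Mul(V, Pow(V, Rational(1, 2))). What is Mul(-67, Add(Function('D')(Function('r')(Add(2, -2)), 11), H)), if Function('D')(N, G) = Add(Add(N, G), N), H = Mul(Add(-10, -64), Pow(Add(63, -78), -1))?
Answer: Rational(-16013, 15) ≈ -1067.5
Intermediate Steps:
Function('r')(V) = Pow(V, Rational(3, 2))
H = Rational(74, 15) (H = Mul(-74, Pow(-15, -1)) = Mul(-74, Rational(-1, 15)) = Rational(74, 15) ≈ 4.9333)
Function('D')(N, G) = Add(G, Mul(2, N)) (Function('D')(N, G) = Add(Add(G, N), N) = Add(G, Mul(2, N)))
Mul(-67, Add(Function('D')(Function('r')(Add(2, -2)), 11), H)) = Mul(-67, Add(Add(11, Mul(2, Pow(Add(2, -2), Rational(3, 2)))), Rational(74, 15))) = Mul(-67, Add(Add(11, Mul(2, Pow(0, Rational(3, 2)))), Rational(74, 15))) = Mul(-67, Add(Add(11, Mul(2, 0)), Rational(74, 15))) = Mul(-67, Add(Add(11, 0), Rational(74, 15))) = Mul(-67, Add(11, Rational(74, 15))) = Mul(-67, Rational(239, 15)) = Rational(-16013, 15)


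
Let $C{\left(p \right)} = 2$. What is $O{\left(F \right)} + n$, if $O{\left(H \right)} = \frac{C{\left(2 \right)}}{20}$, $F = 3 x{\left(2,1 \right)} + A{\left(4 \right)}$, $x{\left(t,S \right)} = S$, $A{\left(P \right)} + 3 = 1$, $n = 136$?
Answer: $\frac{1361}{10} \approx 136.1$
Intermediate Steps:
$A{\left(P \right)} = -2$ ($A{\left(P \right)} = -3 + 1 = -2$)
$F = 1$ ($F = 3 \cdot 1 - 2 = 3 - 2 = 1$)
$O{\left(H \right)} = \frac{1}{10}$ ($O{\left(H \right)} = \frac{2}{20} = 2 \cdot \frac{1}{20} = \frac{1}{10}$)
$O{\left(F \right)} + n = \frac{1}{10} + 136 = \frac{1361}{10}$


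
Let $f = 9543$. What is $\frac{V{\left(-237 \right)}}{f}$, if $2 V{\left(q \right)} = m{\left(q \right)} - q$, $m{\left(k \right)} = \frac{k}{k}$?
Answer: $\frac{119}{9543} \approx 0.01247$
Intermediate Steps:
$m{\left(k \right)} = 1$
$V{\left(q \right)} = \frac{1}{2} - \frac{q}{2}$ ($V{\left(q \right)} = \frac{1 - q}{2} = \frac{1}{2} - \frac{q}{2}$)
$\frac{V{\left(-237 \right)}}{f} = \frac{\frac{1}{2} - - \frac{237}{2}}{9543} = \left(\frac{1}{2} + \frac{237}{2}\right) \frac{1}{9543} = 119 \cdot \frac{1}{9543} = \frac{119}{9543}$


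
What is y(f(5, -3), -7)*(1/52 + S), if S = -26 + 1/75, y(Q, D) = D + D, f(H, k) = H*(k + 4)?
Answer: 708911/1950 ≈ 363.54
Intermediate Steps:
f(H, k) = H*(4 + k)
y(Q, D) = 2*D
S = -1949/75 (S = -26 + 1/75 = -1949/75 ≈ -25.987)
y(f(5, -3), -7)*(1/52 + S) = (2*(-7))*(1/52 - 1949/75) = -14*(1/52 - 1949/75) = -14*(-101273/3900) = 708911/1950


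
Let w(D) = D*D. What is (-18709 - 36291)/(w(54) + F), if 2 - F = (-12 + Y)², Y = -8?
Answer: -27500/1259 ≈ -21.843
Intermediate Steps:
F = -398 (F = 2 - (-12 - 8)² = 2 - 1*(-20)² = 2 - 1*400 = 2 - 400 = -398)
w(D) = D²
(-18709 - 36291)/(w(54) + F) = (-18709 - 36291)/(54² - 398) = -55000/(2916 - 398) = -55000/2518 = -55000*1/2518 = -27500/1259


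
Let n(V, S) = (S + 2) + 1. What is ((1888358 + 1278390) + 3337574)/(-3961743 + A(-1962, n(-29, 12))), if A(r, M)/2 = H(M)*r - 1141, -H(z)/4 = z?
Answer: -6504322/3728585 ≈ -1.7444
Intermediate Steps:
n(V, S) = 3 + S (n(V, S) = (2 + S) + 1 = 3 + S)
H(z) = -4*z
A(r, M) = -2282 - 8*M*r (A(r, M) = 2*((-4*M)*r - 1141) = 2*(-4*M*r - 1141) = 2*(-1141 - 4*M*r) = -2282 - 8*M*r)
((1888358 + 1278390) + 3337574)/(-3961743 + A(-1962, n(-29, 12))) = ((1888358 + 1278390) + 3337574)/(-3961743 + (-2282 - 8*(3 + 12)*(-1962))) = (3166748 + 3337574)/(-3961743 + (-2282 - 8*15*(-1962))) = 6504322/(-3961743 + (-2282 + 235440)) = 6504322/(-3961743 + 233158) = 6504322/(-3728585) = 6504322*(-1/3728585) = -6504322/3728585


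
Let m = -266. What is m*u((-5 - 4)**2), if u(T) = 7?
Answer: -1862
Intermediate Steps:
m*u((-5 - 4)**2) = -266*7 = -1862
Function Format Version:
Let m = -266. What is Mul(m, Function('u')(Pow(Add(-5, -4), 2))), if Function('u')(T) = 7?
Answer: -1862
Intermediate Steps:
Mul(m, Function('u')(Pow(Add(-5, -4), 2))) = Mul(-266, 7) = -1862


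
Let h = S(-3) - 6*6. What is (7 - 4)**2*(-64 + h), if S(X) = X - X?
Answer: -900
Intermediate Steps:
S(X) = 0
h = -36 (h = 0 - 6*6 = 0 - 36 = -36)
(7 - 4)**2*(-64 + h) = (7 - 4)**2*(-64 - 36) = 3**2*(-100) = 9*(-100) = -900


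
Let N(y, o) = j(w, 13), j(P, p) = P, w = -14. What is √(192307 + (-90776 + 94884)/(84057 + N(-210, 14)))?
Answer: √1358308118592287/84043 ≈ 438.53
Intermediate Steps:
N(y, o) = -14
√(192307 + (-90776 + 94884)/(84057 + N(-210, 14))) = √(192307 + (-90776 + 94884)/(84057 - 14)) = √(192307 + 4108/84043) = √(16162061309/84043) = √1358308118592287/84043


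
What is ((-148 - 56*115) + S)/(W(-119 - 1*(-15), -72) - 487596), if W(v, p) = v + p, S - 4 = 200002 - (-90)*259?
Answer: -54182/121943 ≈ -0.44432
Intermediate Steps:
S = 223316 (S = 4 + (200002 - (-90)*259) = 4 + (200002 - 1*(-23310)) = 4 + (200002 + 23310) = 4 + 223312 = 223316)
W(v, p) = p + v
((-148 - 56*115) + S)/(W(-119 - 1*(-15), -72) - 487596) = ((-148 - 56*115) + 223316)/((-72 + (-119 - 1*(-15))) - 487596) = ((-148 - 6440) + 223316)/((-72 + (-119 + 15)) - 487596) = (-6588 + 223316)/((-72 - 104) - 487596) = 216728/(-176 - 487596) = 216728/(-487772) = 216728*(-1/487772) = -54182/121943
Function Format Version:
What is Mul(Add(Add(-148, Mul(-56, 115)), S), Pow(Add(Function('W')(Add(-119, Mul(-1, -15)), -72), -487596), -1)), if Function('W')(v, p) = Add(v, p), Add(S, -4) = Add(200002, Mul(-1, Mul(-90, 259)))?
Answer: Rational(-54182, 121943) ≈ -0.44432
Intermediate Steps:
S = 223316 (S = Add(4, Add(200002, Mul(-1, Mul(-90, 259)))) = Add(4, Add(200002, Mul(-1, -23310))) = Add(4, Add(200002, 23310)) = Add(4, 223312) = 223316)
Function('W')(v, p) = Add(p, v)
Mul(Add(Add(-148, Mul(-56, 115)), S), Pow(Add(Function('W')(Add(-119, Mul(-1, -15)), -72), -487596), -1)) = Mul(Add(Add(-148, Mul(-56, 115)), 223316), Pow(Add(Add(-72, Add(-119, Mul(-1, -15))), -487596), -1)) = Mul(Add(Add(-148, -6440), 223316), Pow(Add(Add(-72, Add(-119, 15)), -487596), -1)) = Mul(Add(-6588, 223316), Pow(Add(Add(-72, -104), -487596), -1)) = Mul(216728, Pow(Add(-176, -487596), -1)) = Mul(216728, Pow(-487772, -1)) = Mul(216728, Rational(-1, 487772)) = Rational(-54182, 121943)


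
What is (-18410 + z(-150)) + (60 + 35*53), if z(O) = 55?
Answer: -16440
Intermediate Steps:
(-18410 + z(-150)) + (60 + 35*53) = (-18410 + 55) + (60 + 35*53) = -18355 + (60 + 1855) = -18355 + 1915 = -16440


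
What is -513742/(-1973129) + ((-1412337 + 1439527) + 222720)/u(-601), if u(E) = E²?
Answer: 678668792532/712696167929 ≈ 0.95226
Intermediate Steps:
-513742/(-1973129) + ((-1412337 + 1439527) + 222720)/u(-601) = -513742/(-1973129) + ((-1412337 + 1439527) + 222720)/((-601)²) = -513742*(-1/1973129) + (27190 + 222720)/361201 = 513742/1973129 + 249910*(1/361201) = 513742/1973129 + 249910/361201 = 678668792532/712696167929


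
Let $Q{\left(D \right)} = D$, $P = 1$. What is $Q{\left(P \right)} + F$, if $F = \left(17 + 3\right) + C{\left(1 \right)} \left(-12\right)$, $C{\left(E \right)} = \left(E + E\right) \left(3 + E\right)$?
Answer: $-75$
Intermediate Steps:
$C{\left(E \right)} = 2 E \left(3 + E\right)$
$F = -76$ ($F = \left(17 + 3\right) + 2 \cdot 1 \left(3 + 1\right) \left(-12\right) = 20 + 2 \cdot 1 \cdot 4 \left(-12\right) = 20 + 8 \left(-12\right) = 20 - 96 = -76$)
$Q{\left(P \right)} + F = 1 - 76 = -75$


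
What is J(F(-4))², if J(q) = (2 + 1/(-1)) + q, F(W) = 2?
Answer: 9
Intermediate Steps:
J(q) = 1 + q (J(q) = (2 - 1) + q = 1 + q)
J(F(-4))² = (1 + 2)² = 3² = 9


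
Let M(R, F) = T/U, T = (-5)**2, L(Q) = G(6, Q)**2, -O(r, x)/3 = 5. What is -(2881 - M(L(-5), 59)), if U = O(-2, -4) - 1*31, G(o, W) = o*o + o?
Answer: -132551/46 ≈ -2881.5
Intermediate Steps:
O(r, x) = -15 (O(r, x) = -3*5 = -15)
G(o, W) = o + o**2 (G(o, W) = o**2 + o = o + o**2)
L(Q) = 1764 (L(Q) = (6*(1 + 6))**2 = (6*7)**2 = 42**2 = 1764)
U = -46 (U = -15 - 1*31 = -15 - 31 = -46)
T = 25
M(R, F) = -25/46 (M(R, F) = 25/(-46) = 25*(-1/46) = -25/46)
-(2881 - M(L(-5), 59)) = -(2881 - 1*(-25/46)) = -(2881 + 25/46) = -1*132551/46 = -132551/46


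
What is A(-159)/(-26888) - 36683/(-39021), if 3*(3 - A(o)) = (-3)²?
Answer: 36683/39021 ≈ 0.94008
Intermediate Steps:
A(o) = 0 (A(o) = 3 - ⅓*(-3)² = 3 - ⅓*9 = 3 - 3 = 0)
A(-159)/(-26888) - 36683/(-39021) = 0/(-26888) - 36683/(-39021) = 0*(-1/26888) - 36683*(-1/39021) = 0 + 36683/39021 = 36683/39021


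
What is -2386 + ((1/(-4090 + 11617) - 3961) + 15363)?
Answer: 67863433/7527 ≈ 9016.0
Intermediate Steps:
-2386 + ((1/(-4090 + 11617) - 3961) + 15363) = -2386 + ((1/7527 - 3961) + 15363) = -2386 + (-29814446/7527 + 15363) = -2386 + 85822855/7527 = 67863433/7527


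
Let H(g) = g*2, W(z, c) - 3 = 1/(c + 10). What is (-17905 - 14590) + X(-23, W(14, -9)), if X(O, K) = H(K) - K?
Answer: -32491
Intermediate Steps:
W(z, c) = 3 + 1/(10 + c) (W(z, c) = 3 + 1/(c + 10) = 3 + 1/(10 + c))
H(g) = 2*g
X(O, K) = K (X(O, K) = 2*K - K = K)
(-17905 - 14590) + X(-23, W(14, -9)) = (-17905 - 14590) + (31 + 3*(-9))/(10 - 9) = -32495 + (31 - 27)/1 = -32495 + 1*4 = -32495 + 4 = -32491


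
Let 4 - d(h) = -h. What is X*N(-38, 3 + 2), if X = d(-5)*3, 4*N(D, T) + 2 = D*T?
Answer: 144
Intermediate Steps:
d(h) = 4 + h (d(h) = 4 - (-1)*h = 4 + h)
N(D, T) = -½ + D*T/4 (N(D, T) = -½ + (D*T)/4 = -½ + D*T/4)
X = -3 (X = (4 - 5)*3 = -1*3 = -3)
X*N(-38, 3 + 2) = -3*(-½ + (¼)*(-38)*(3 + 2)) = -3*(-½ + (¼)*(-38)*5) = -3*(-½ - 95/2) = -3*(-48) = 144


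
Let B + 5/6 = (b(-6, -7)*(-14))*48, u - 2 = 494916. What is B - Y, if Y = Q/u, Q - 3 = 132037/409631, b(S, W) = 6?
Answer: -2452774342071703/608201265774 ≈ -4032.8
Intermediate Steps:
u = 494918 (u = 2 + 494916 = 494918)
Q = 1360930/409631 (Q = 3 + 132037/409631 = 1360930/409631 ≈ 3.3223)
B = -24197/6 (B = -⅚ + (6*(-14))*48 = -⅚ - 84*48 = -⅚ - 4032 = -24197/6 ≈ -4032.8)
Y = 680465/101366877629 (Y = (1360930/409631)/494918 = (1360930/409631)*(1/494918) = 680465/101366877629 ≈ 6.7129e-6)
B - Y = -24197/6 - 1*680465/101366877629 = -24197/6 - 680465/101366877629 = -2452774342071703/608201265774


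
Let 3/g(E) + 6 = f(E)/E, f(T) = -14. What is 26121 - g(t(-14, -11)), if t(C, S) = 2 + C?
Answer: 757527/29 ≈ 26122.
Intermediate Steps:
g(E) = 3/(-6 - 14/E)
26121 - g(t(-14, -11)) = 26121 - (-3)*(2 - 14)/(14 + 6*(2 - 14)) = 26121 - (-3)*(-12)/(14 + 6*(-12)) = 26121 - (-3)*(-12)/(14 - 72) = 26121 - (-3)*(-12)/(-58) = 26121 - (-3)*(-12)*(-1)/58 = 26121 - 1*(-18/29) = 26121 + 18/29 = 757527/29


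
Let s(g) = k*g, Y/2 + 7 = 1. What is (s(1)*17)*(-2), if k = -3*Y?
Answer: -1224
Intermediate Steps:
Y = -12 (Y = -14 + 2*1 = -14 + 2 = -12)
k = 36 (k = -3*(-12) = 36)
s(g) = 36*g
(s(1)*17)*(-2) = ((36*1)*17)*(-2) = (36*17)*(-2) = 612*(-2) = -1224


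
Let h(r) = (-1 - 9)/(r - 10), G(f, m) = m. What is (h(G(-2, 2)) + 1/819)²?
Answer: 16801801/10732176 ≈ 1.5656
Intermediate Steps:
h(r) = -10/(-10 + r)
(h(G(-2, 2)) + 1/819)² = (-10/(-10 + 2) + 1/819)² = (-10/(-8) + 1/819)² = (-10*(-⅛) + 1/819)² = (5/4 + 1/819)² = (4099/3276)² = 16801801/10732176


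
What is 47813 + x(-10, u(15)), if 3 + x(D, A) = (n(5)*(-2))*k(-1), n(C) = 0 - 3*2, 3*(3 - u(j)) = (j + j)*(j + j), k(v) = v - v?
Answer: 47810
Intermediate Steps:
k(v) = 0
u(j) = 3 - 4*j**2/3 (u(j) = 3 - (j + j)*(j + j)/3 = 3 - 2*j*2*j/3 = 3 - 4*j**2/3)
n(C) = -6 (n(C) = 0 - 6 = -6)
x(D, A) = -3 (x(D, A) = -3 - 6*(-2)*0 = -3 + 12*0 = -3 + 0 = -3)
47813 + x(-10, u(15)) = 47813 - 3 = 47810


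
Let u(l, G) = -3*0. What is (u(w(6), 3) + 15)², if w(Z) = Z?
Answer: 225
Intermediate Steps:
u(l, G) = 0
(u(w(6), 3) + 15)² = (0 + 15)² = 15² = 225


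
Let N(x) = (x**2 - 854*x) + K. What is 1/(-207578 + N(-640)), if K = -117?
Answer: 1/748465 ≈ 1.3361e-6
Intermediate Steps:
N(x) = -117 + x**2 - 854*x (N(x) = (x**2 - 854*x) - 117 = -117 + x**2 - 854*x)
1/(-207578 + N(-640)) = 1/(-207578 + (-117 + (-640)**2 - 854*(-640))) = 1/(-207578 + (-117 + 409600 + 546560)) = 1/(-207578 + 956043) = 1/748465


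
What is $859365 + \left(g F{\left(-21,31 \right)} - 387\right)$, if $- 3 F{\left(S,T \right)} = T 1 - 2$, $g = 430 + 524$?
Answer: $849756$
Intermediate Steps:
$g = 954$
$F{\left(S,T \right)} = \frac{2}{3} - \frac{T}{3}$ ($F{\left(S,T \right)} = - \frac{T 1 - 2}{3} = - \frac{T - 2}{3} = - \frac{-2 + T}{3} = \frac{2}{3} - \frac{T}{3}$)
$859365 + \left(g F{\left(-21,31 \right)} - 387\right) = 859365 + \left(954 \left(\frac{2}{3} - \frac{31}{3}\right) - 387\right) = 859365 + \left(954 \left(- \frac{29}{3}\right) - 387\right) = 859365 - 9609 = 849756$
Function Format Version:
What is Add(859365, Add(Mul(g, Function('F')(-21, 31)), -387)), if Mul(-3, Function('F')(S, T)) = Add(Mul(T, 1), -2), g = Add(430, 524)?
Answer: 849756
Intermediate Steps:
g = 954
Function('F')(S, T) = Add(Rational(2, 3), Mul(Rational(-1, 3), T)) (Function('F')(S, T) = Mul(Rational(-1, 3), Add(Mul(T, 1), -2)) = Mul(Rational(-1, 3), Add(T, -2)) = Mul(Rational(-1, 3), Add(-2, T)) = Add(Rational(2, 3), Mul(Rational(-1, 3), T)))
Add(859365, Add(Mul(g, Function('F')(-21, 31)), -387)) = Add(859365, Add(Mul(954, Add(Rational(2, 3), Mul(Rational(-1, 3), 31))), -387)) = Add(859365, Add(Mul(954, Add(Rational(2, 3), Rational(-31, 3))), -387)) = Add(859365, Add(Mul(954, Rational(-29, 3)), -387)) = Add(859365, Add(-9222, -387)) = Add(859365, -9609) = 849756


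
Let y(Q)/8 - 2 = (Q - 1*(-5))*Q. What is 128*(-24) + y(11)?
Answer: -1648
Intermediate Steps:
y(Q) = 16 + 8*Q*(5 + Q) (y(Q) = 16 + 8*((Q - 1*(-5))*Q) = 16 + 8*((Q + 5)*Q) = 16 + 8*((5 + Q)*Q) = 16 + 8*(Q*(5 + Q)) = 16 + 8*Q*(5 + Q))
128*(-24) + y(11) = 128*(-24) + (16 + 8*11² + 40*11) = -3072 + (16 + 8*121 + 440) = -3072 + (16 + 968 + 440) = -3072 + 1424 = -1648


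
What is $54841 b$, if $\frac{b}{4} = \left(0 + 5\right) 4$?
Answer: $4387280$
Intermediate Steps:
$b = 80$ ($b = 4 \left(0 + 5\right) 4 = 4 \cdot 5 \cdot 4 = 4 \cdot 20 = 80$)
$54841 b = 54841 \cdot 80 = 4387280$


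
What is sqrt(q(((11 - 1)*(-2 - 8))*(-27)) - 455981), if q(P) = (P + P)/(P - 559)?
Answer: I*sqrt(2090151080861)/2141 ≈ 675.26*I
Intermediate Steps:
q(P) = 2*P/(-559 + P) (q(P) = (2*P)/(-559 + P) = 2*P/(-559 + P))
sqrt(q(((11 - 1)*(-2 - 8))*(-27)) - 455981) = sqrt(2*(((11 - 1)*(-2 - 8))*(-27))/(-559 + ((11 - 1)*(-2 - 8))*(-27)) - 455981) = sqrt(2*((10*(-10))*(-27))/(-559 + (10*(-10))*(-27)) - 455981) = sqrt(2*(-100*(-27))/(-559 - 100*(-27)) - 455981) = sqrt(2*2700/(-559 + 2700) - 455981) = sqrt(2*2700/2141 - 455981) = sqrt(2*2700*(1/2141) - 455981) = sqrt(5400/2141 - 455981) = sqrt(-976249921/2141) = I*sqrt(2090151080861)/2141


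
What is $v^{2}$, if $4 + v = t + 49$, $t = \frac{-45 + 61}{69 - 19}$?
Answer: $\frac{1283689}{625} \approx 2053.9$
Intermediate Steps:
$t = \frac{8}{25}$ ($t = \frac{16}{50} = 16 \cdot \frac{1}{50} = \frac{8}{25} \approx 0.32$)
$v = \frac{1133}{25}$ ($v = -4 + \left(\frac{8}{25} + 49\right) = -4 + \frac{1233}{25} = \frac{1133}{25} \approx 45.32$)
$v^{2} = \left(\frac{1133}{25}\right)^{2} = \frac{1283689}{625}$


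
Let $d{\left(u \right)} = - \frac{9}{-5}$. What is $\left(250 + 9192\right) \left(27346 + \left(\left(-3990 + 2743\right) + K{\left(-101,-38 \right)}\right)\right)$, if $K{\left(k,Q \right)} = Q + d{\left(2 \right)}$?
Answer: $\frac{1230424788}{5} \approx 2.4608 \cdot 10^{8}$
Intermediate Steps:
$d{\left(u \right)} = \frac{9}{5}$ ($d{\left(u \right)} = \left(-9\right) \left(- \frac{1}{5}\right) = \frac{9}{5}$)
$K{\left(k,Q \right)} = \frac{9}{5} + Q$ ($K{\left(k,Q \right)} = Q + \frac{9}{5} = \frac{9}{5} + Q$)
$\left(250 + 9192\right) \left(27346 + \left(\left(-3990 + 2743\right) + K{\left(-101,-38 \right)}\right)\right) = \left(250 + 9192\right) \left(27346 + \left(\left(-3990 + 2743\right) + \left(\frac{9}{5} - 38\right)\right)\right) = 9442 \left(27346 - \frac{6416}{5}\right) = 9442 \cdot \frac{130314}{5} = \frac{1230424788}{5}$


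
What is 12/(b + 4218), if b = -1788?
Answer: 2/405 ≈ 0.0049383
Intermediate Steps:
12/(b + 4218) = 12/(-1788 + 4218) = 12/2430 = 12*(1/2430) = 2/405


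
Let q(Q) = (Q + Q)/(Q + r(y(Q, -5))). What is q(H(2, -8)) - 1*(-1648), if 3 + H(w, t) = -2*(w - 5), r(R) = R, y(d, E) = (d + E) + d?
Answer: 3299/2 ≈ 1649.5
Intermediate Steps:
y(d, E) = E + 2*d (y(d, E) = (E + d) + d = E + 2*d)
H(w, t) = 7 - 2*w (H(w, t) = -3 - 2*(w - 5) = -3 - 2*(-5 + w) = -3 + (10 - 2*w) = 7 - 2*w)
q(Q) = 2*Q/(-5 + 3*Q) (q(Q) = (Q + Q)/(Q + (-5 + 2*Q)) = (2*Q)/(-5 + 3*Q) = 2*Q/(-5 + 3*Q))
q(H(2, -8)) - 1*(-1648) = 2*(7 - 2*2)/(-5 + 3*(7 - 2*2)) - 1*(-1648) = 2*(7 - 4)/(-5 + 3*(7 - 4)) + 1648 = 2*3/(-5 + 3*3) + 1648 = 2*3/(-5 + 9) + 1648 = 2*3/4 + 1648 = 2*3*(1/4) + 1648 = 3/2 + 1648 = 3299/2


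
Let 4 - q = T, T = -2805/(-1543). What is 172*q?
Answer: 579124/1543 ≈ 375.32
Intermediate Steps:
T = 2805/1543 (T = -2805*(-1/1543) = 2805/1543 ≈ 1.8179)
q = 3367/1543 (q = 4 - 1*2805/1543 = 4 - 2805/1543 = 3367/1543 ≈ 2.1821)
172*q = 172*(3367/1543) = 579124/1543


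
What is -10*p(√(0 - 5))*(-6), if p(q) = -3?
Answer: -180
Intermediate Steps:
-10*p(√(0 - 5))*(-6) = -10*(-3)*(-6) = 30*(-6) = -180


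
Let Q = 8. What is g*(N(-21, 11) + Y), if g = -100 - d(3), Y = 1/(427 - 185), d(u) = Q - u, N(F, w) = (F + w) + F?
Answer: 787605/242 ≈ 3254.6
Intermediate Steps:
N(F, w) = w + 2*F
d(u) = 8 - u
Y = 1/242 ≈ 0.0041322
g = -105 (g = -100 - (8 - 1*3) = -100 - (8 - 3) = -100 - 1*5 = -100 - 5 = -105)
g*(N(-21, 11) + Y) = -105*((11 + 2*(-21)) + 1/242) = -105*((11 - 42) + 1/242) = -105*(-31 + 1/242) = -105*(-7501/242) = 787605/242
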